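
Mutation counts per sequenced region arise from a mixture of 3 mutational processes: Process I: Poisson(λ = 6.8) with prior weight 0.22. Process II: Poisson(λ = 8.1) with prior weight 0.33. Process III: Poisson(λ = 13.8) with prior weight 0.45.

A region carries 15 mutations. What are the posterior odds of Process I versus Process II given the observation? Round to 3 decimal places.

0.177

Only the two components matter; the odds are (π_i f_i(x)) / (π_j f_j(x)).
Poisson probabilities:
  p_I = e^(−6.8)·6.8^15/15! = 0.00261777
  p_II = e^(−8.1)·8.1^15/15! = 0.00983989
  p_III = e^(−13.8)·13.8^15/15! = 0.0973695
Odds = (0.22/0.33) × (0.00261777/0.00983989) = 0.666667 × 0.266037 ≈ 0.177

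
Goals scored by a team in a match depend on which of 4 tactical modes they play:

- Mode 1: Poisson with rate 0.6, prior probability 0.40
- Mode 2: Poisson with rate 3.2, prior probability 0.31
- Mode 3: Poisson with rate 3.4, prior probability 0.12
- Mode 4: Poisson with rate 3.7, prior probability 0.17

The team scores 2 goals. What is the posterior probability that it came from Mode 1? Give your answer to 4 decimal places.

0.2531

By Bayes' theorem, P(k | x) = π_k f_k(x) / Σ_j π_j f_j(x).
Evaluate each component's likelihood at the observed value:
  f_1 = e^(−0.6)·0.6^2/2! = 0.0987861
  f_2 = e^(−3.2)·3.2^2/2! = 0.208702
  f_3 = e^(−3.4)·3.4^2/2! = 0.192898
  f_4 = e^(−3.7)·3.7^2/2! = 0.169233
Multiply by the mixture weights:
  π_1·f_1 = 0.40 × 0.0987861 = 0.0395144
  π_2·f_2 = 0.31 × 0.208702 = 0.0646978
  π_3·f_3 = 0.12 × 0.192898 = 0.0231477
  π_4·f_4 = 0.17 × 0.169233 = 0.0287695
Sum: 0.0395144 + 0.0646978 + 0.0231477 + 0.0287695 = 0.156129
Responsibility of Mode 1: 0.0395144 / 0.156129 ≈ 0.2531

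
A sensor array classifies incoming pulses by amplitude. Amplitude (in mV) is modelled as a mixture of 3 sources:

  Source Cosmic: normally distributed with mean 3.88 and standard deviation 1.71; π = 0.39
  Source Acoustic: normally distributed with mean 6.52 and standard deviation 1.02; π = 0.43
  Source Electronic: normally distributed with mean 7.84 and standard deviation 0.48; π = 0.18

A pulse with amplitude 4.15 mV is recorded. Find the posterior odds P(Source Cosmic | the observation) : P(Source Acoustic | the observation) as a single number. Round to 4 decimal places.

7.9455

Only the two components matter; the odds are (π_i f_i(x)) / (π_j f_j(x)).
Normal densities:
  p_Cosmic = (1/(1.71·√(2π)))·exp(−(4.15−3.88)²/(2·1.71²)) = 0.233300·exp(-0.01247) = 0.230409
  p_Acoustic = (1/(1.02·√(2π)))·exp(−(4.15−6.52)²/(2·1.02²)) = 0.391120·exp(-2.69939) = 0.0263013
  p_Electronic = (1/(0.48·√(2π)))·exp(−(4.15−7.84)²/(2·0.48²)) = 0.831130·exp(-29.54883) = 1.22117e-13
Posterior odds = (π_Cosmic·p_Cosmic) / (π_Acoustic·p_Acoustic) = (0.39·0.230409) / (0.43·0.0263013) = 0.0898597 / 0.0113096 ≈ 7.9455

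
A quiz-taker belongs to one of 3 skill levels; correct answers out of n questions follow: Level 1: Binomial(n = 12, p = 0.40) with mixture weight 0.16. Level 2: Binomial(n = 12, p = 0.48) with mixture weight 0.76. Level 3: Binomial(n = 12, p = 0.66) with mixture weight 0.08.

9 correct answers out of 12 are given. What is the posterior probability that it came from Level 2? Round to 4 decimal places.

Posterior ∝ prior × likelihood, so P(k | x) ∝ w_k f_k(x); normalise over all components.
Evaluate each component's likelihood at the observed value:
  L_1 = 0.0124571
  L_2 = 0.0418412
  L_3 = 0.205473
Prior × likelihood for each component:
  w_1·L_1 = 0.16 × 0.0124571 = 0.00199313
  w_2·L_2 = 0.76 × 0.0418412 = 0.0317993
  w_3·L_3 = 0.08 × 0.205473 = 0.0164378
Evidence: 0.00199313 + 0.0317993 + 0.0164378 = 0.0502303
So the posterior for Level 2 is 0.0317993 / 0.0502303 ≈ 0.6331.

0.6331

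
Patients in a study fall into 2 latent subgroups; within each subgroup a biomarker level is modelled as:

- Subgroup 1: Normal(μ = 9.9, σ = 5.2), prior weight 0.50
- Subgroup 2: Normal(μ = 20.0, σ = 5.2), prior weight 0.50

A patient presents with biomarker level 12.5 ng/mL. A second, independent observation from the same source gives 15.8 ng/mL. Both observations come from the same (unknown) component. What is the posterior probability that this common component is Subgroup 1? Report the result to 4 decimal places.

Apply Bayes' rule: the posterior for each component is proportional to its prior times its likelihood at x.
Since both observations come from the same component, the likelihood for component k is f_k(x₁)·f_k(x₂).
  p_1 = [(1/(5.2·√(2π)))·exp(−(12.5−9.9)²/(2·5.2²)) = 0.076720·exp(-0.12500) = 0.0677049] × [0.0403053] = 0.00272886
  p_2 = [(1/(5.2·√(2π)))·exp(−(12.5−20.0)²/(2·5.2²)) = 0.076720·exp(-1.04013) = 0.0271135] × [0.0553665] = 0.00150118
Unnormalised posteriors:
  P(Z=1)·p_1 = 0.50 × 0.00272886 = 0.00136443
  P(Z=2)·p_2 = 0.50 × 0.00150118 = 0.00075059
Marginal: 0.00136443 + 0.00075059 = 0.00211502
Responsibility of Subgroup 1: 0.00136443 / 0.00211502 ≈ 0.6451

0.6451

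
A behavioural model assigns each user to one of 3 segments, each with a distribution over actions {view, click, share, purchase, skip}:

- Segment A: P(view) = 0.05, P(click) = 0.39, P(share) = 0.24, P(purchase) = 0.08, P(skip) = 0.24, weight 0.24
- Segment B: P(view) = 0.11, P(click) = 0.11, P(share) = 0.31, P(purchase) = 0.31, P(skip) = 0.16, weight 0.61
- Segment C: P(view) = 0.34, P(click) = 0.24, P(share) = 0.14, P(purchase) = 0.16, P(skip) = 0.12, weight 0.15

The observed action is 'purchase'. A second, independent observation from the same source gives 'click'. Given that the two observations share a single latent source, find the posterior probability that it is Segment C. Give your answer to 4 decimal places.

Apply Bayes' rule: the posterior for each component is proportional to its prior times its likelihood at x.
Since both observations come from the same component, the likelihood for component k is f_k(x₁)·f_k(x₂).
  L_A = [0.08] × [0.39] = 0.0312
  L_B = [0.31] × [0.11] = 0.0341
  L_C = [0.16] × [0.24] = 0.0384
Multiply by the mixture weights:
  P(Z=A)·L_A = 0.24 × 0.0312 = 0.007488
  P(Z=B)·L_B = 0.61 × 0.0341 = 0.020801
  P(Z=C)·L_C = 0.15 × 0.0384 = 0.00576
Denominator: 0.007488 + 0.020801 + 0.00576 = 0.034049
P(Segment C | x₁,x₂) = 0.00576 / 0.034049 ≈ 0.1692

0.1692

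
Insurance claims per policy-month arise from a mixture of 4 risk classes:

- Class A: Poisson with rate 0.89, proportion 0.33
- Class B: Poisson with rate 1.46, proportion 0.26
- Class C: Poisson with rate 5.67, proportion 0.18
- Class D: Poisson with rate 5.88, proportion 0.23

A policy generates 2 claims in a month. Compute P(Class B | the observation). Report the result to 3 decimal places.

0.463

By Bayes' theorem, P(k | x) = π_k f_k(x) / Σ_j π_j f_j(x).
Evaluate each component's likelihood at the observed value:
  p_A = e^(−0.89)·0.89^2/2! = 0.16264
  p_B = e^(−1.46)·1.46^2/2! = 0.247517
  p_C = e^(−5.67)·5.67^2/2! = 0.0554225
  p_D = e^(−5.88)·5.88^2/2! = 0.048314
Unnormalised posteriors:
  π_A·p_A = 0.33 × 0.16264 = 0.0536713
  π_B·p_B = 0.26 × 0.247517 = 0.0643545
  π_C·p_C = 0.18 × 0.0554225 = 0.00997606
  π_D·p_D = 0.23 × 0.048314 = 0.0111122
Marginal: 0.0536713 + 0.0643545 + 0.00997606 + 0.0111122 = 0.139114
Responsibility of Class B: 0.0643545 / 0.139114 ≈ 0.463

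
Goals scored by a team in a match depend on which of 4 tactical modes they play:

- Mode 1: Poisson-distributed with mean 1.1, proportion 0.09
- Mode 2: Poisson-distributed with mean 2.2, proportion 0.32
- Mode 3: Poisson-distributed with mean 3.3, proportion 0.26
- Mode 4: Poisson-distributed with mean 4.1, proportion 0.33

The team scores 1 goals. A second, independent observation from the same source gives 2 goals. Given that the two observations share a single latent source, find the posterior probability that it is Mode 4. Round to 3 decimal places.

By Bayes' theorem, P(k | x) = π_k f_k(x) / Σ_j π_j f_j(x).
Since both observations come from the same component, the likelihood for component k is f_k(x₁)·f_k(x₂).
  L_1 = [e^(−1.1)·1.1^1/1! = 0.366158] × [0.201387] = 0.0737395
  L_2 = [e^(−2.2)·2.2^1/1! = 0.243767] × [0.268144] = 0.0653646
  L_3 = [e^(−3.3)·3.3^1/1! = 0.121714] × [0.200829] = 0.0244438
  L_4 = [e^(−4.1)·4.1^1/1! = 0.067948] × [0.139293] = 0.0094647
Multiply by the mixture weights:
  π_1·L_1 = 0.09 × 0.0737395 = 0.00663656
  π_2·L_2 = 0.32 × 0.0653646 = 0.0209167
  π_3·L_3 = 0.26 × 0.0244438 = 0.00635538
  π_4·L_4 = 0.33 × 0.0094647 = 0.00312335
Sum: 0.00663656 + 0.0209167 + 0.00635538 + 0.00312335 = 0.0370319
P(Mode 4 | x₁, x₂) ≈ 0.084

0.084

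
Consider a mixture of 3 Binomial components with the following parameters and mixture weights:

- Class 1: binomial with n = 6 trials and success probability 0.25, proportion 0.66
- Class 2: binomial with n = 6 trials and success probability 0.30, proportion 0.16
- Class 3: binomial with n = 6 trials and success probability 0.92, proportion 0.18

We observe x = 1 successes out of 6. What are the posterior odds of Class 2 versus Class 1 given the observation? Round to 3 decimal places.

0.206

Only the two components matter; the odds are (π_i f_i(x)) / (π_j f_j(x)).
Binomial probabilities:
  f_1 = C(6,1)·0.25^1·0.75^5 = 6·0.25·0.237305 = 0.355957
  f_2 = C(6,1)·0.30^1·0.70^5 = 6·0.3·0.16807 = 0.302526
  f_3 = C(6,1)·0.92^1·0.08^5 = 6·0.92·3.2768e-06 = 1.80879e-05
Odds = (0.16/0.66) × (0.302526/0.355957) = 0.242424 × 0.849895 ≈ 0.206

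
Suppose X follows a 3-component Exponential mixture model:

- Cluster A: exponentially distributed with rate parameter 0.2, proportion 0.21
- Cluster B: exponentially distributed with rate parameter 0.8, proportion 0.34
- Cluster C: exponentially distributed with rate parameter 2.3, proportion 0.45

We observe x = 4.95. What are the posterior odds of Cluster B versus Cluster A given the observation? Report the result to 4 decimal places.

0.3323

Posterior odds = (w_i f_i(x)) / (w_j f_j(x)); the normalising sum cancels.
Exponential densities:
  p_A = 0.2·e^(−0.2·4.95) = 0.2·e^(−0.9900) = 0.0743153
  p_B = 0.8·e^(−0.8·4.95) = 0.8·e^(−3.9600) = 0.0152505
  p_C = 2.3·e^(−2.3·4.95) = 2.3·e^(−11.3850) = 2.61388e-05
0.00518517 / 0.0156062 ≈ 0.3323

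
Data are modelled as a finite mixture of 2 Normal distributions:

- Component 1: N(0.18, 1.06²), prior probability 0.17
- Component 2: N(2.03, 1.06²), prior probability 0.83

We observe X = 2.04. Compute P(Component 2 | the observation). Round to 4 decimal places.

P(component k | x) = π_k·f_k(x) / marginal(x), where marginal(x) = Σ_j π_j·f_j(x).
Component likelihoods at x = 2.04:
  f_1 = 0.0807237
  f_2 = 0.376344
Unnormalised posteriors:
  π_1·f_1 = 0.17 × 0.0807237 = 0.013723
  π_2·f_2 = 0.83 × 0.376344 = 0.312365
Denominator: 0.013723 + 0.312365 = 0.326088
P(Component 2 | x) ≈ 0.9579

0.9579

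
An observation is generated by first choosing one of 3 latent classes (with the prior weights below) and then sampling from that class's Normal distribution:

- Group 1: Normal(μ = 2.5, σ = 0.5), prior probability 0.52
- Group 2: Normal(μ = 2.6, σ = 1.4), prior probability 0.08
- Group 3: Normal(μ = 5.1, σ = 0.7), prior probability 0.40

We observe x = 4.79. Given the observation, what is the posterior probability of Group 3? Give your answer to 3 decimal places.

0.969

The responsibility of component k is π_k f_k(x) divided by Σ_j π_j f_j(x).
Normal densities:
  L_1 = (1/(0.5·√(2π)))·exp(−(4.79−2.5)²/(2·0.5²)) = 0.797885·exp(-10.48820) = 2.22317e-05
  L_2 = (1/(1.4·√(2π)))·exp(−(4.79−2.6)²/(2·1.4²)) = 0.284959·exp(-1.22349) = 0.0838349
  L_3 = (1/(0.7·√(2π)))·exp(−(4.79−5.1)²/(2·0.7²)) = 0.569918·exp(-0.09806) = 0.516683
Weight by the priors:
  π_1·L_1 = 0.52 × 2.22317e-05 = 1.15605e-05
  π_2·L_2 = 0.08 × 0.0838349 = 0.00670679
  π_3·L_3 = 0.40 × 0.516683 = 0.206673
Evidence: 1.15605e-05 + 0.00670679 + 0.206673 = 0.213392
P(Group 3 | data) = 0.206673 / 0.213392 ≈ 0.969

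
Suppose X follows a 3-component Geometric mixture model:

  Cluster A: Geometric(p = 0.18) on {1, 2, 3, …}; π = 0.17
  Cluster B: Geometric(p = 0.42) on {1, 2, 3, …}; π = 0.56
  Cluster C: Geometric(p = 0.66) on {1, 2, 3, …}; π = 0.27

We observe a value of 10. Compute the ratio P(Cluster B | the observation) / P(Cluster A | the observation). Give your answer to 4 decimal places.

Posterior odds = (π_i f_i(x)) / (π_j f_j(x)); the normalising sum cancels.
Geometric probabilities:
  L_A = 0.0301715
  L_B = 0.00311962
  L_C = 4.00732e-05
Posterior odds = (π_B·L_B) / (π_A·L_A) = (0.56·0.00311962) / (0.17·0.0301715) = 0.00174699 / 0.00512916 ≈ 0.3406

0.3406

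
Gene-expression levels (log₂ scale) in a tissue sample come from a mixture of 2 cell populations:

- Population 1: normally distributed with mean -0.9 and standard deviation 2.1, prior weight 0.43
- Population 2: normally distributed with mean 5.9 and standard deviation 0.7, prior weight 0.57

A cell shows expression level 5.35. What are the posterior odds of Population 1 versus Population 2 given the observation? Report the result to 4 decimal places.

0.0041

The posterior odds equal the prior odds times the likelihood ratio: (π_i/π_j)·(f_i(x)/f_j(x)).
Normal densities:
  p_1 = (1/(2.1·√(2π)))·exp(−(5.35−-0.9)²/(2·2.1²)) = 0.189973·exp(-4.42885) = 0.00226602
  p_2 = (1/(0.7·√(2π)))·exp(−(5.35−5.9)²/(2·0.7²)) = 0.569918·exp(-0.30867) = 0.418559
0.000974388 / 0.238579 ≈ 0.0041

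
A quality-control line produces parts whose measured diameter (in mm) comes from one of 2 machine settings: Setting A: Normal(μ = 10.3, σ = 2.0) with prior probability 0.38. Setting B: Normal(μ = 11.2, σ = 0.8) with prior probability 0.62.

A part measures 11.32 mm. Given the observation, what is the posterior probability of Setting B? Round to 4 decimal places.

0.8212

By Bayes' theorem, P(k | x) = π_k f_k(x) / Σ_j π_j f_j(x).
Component likelihoods at x = 11.32 mm:
  L_A = 0.175146
  L_B = 0.493099
Unnormalised posteriors:
  π_A·L_A = 0.38 × 0.175146 = 0.0665555
  π_B·L_B = 0.62 × 0.493099 = 0.305721
Evidence: 0.0665555 + 0.305721 = 0.372277
So the posterior for Setting B is 0.305721 / 0.372277 ≈ 0.8212.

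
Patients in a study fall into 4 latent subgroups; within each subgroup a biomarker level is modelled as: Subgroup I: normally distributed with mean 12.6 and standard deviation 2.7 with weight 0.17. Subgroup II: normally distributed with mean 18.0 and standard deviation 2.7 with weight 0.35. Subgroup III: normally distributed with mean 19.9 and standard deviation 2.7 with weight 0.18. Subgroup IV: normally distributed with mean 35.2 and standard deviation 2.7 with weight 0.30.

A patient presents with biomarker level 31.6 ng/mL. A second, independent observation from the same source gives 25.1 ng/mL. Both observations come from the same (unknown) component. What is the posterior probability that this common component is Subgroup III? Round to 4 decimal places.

0.0204

Apply Bayes' rule: the posterior for each component is proportional to its prior times its likelihood at x.
Since both observations come from the same component, the likelihood for component k is f_k(x₁)·f_k(x₂).
  f_I = [(1/(2.7·√(2π)))·exp(−(31.6−12.6)²/(2·2.7²)) = 0.147756·exp(-24.75995) = 2.60879e-12] × [3.27587e-06] = 8.54606e-18
  f_II = [(1/(2.7·√(2π)))·exp(−(31.6−18.0)²/(2·2.7²)) = 0.147756·exp(-12.68587) = 4.57238e-07] × [0.00465568] = 2.12876e-09
  f_III = [(1/(2.7·√(2π)))·exp(−(31.6−19.9)²/(2·2.7²)) = 0.147756·exp(-9.38889) = 1.23596e-05] × [0.0231263] = 2.85831e-07
  f_IV = [(1/(2.7·√(2π)))·exp(−(31.6−35.2)²/(2·2.7²)) = 0.147756·exp(-0.88889) = 0.0607445] × [0.000135199] = 8.21261e-06
Prior × likelihood for each component:
  π_I·f_I = 0.17 × 8.54606e-18 = 1.45283e-18
  π_II·f_II = 0.35 × 2.12876e-09 = 7.45065e-10
  π_III·f_III = 0.18 × 2.85831e-07 = 5.14496e-08
  π_IV·f_IV = 0.30 × 8.21261e-06 = 2.46378e-06
Sum: 1.45283e-18 + 7.45065e-10 + 5.14496e-08 + 2.46378e-06 = 2.51598e-06
So the posterior for Subgroup III is 5.14496e-08 / 2.51598e-06 ≈ 0.0204.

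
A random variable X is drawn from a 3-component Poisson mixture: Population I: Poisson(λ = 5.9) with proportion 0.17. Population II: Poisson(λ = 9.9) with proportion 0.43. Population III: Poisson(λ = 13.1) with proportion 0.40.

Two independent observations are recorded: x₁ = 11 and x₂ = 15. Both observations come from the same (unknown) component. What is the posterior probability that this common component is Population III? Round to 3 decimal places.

Apply Bayes' rule: the posterior for each component is proportional to its prior times its likelihood at x.
Since both observations come from the same component, the likelihood for component k is f_k(x₁)·f_k(x₂).
  L_I = [0.0206956] × [0.000765496] = 1.58424e-05
  L_II = [0.112542] × [0.0329999] = 0.00371389
  L_III = [0.0999012] × [0.0898074] = 0.00897187
Weight by the priors:
  w_I·L_I = 0.17 × 1.58424e-05 = 2.69321e-06
  w_II·L_II = 0.43 × 0.00371389 = 0.00159697
  w_III·L_III = 0.40 × 0.00897187 = 0.00358875
Sum: 2.69321e-06 + 0.00159697 + 0.00358875 = 0.00518841
Responsibility of Population III: 0.00358875 / 0.00518841 ≈ 0.692

0.692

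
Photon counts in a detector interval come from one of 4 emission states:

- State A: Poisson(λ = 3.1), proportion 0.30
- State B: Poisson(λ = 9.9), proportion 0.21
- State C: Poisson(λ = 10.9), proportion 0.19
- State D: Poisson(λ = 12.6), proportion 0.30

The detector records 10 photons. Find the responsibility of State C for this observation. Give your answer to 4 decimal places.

Apply Bayes' rule: the posterior for each component is proportional to its prior times its likelihood at x.
Component likelihoods at x = 10 photons:
  L_A = 0.00101752
  L_B = 0.125047
  L_C = 0.120418
  L_D = 0.0937199
Weight by the priors:
  P(Z=A)·L_A = 0.30 × 0.00101752 = 0.000305255
  P(Z=B)·L_B = 0.21 × 0.125047 = 0.0262599
  P(Z=C)·L_C = 0.19 × 0.120418 = 0.0228795
  P(Z=D)·L_D = 0.30 × 0.0937199 = 0.028116
Evidence: 0.000305255 + 0.0262599 + 0.0228795 + 0.028116 = 0.0775606
P(State C | the observation) = 0.0228795 / 0.0775606 ≈ 0.2950

0.2950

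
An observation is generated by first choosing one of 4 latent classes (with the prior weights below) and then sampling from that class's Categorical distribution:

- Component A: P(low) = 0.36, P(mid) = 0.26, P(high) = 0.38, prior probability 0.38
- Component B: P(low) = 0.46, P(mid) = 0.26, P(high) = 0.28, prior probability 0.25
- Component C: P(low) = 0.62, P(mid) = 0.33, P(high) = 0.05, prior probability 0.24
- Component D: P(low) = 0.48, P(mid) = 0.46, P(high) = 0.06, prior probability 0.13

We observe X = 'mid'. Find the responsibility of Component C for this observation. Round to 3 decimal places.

0.262

The responsibility of component k is π_k f_k(x) divided by Σ_j π_j f_j(x).
Categorical probabilities:
  p_A = 0.26
  p_B = 0.26
  p_C = 0.33
  p_D = 0.46
Multiply by the mixture weights:
  π_A·p_A = 0.38 × 0.26 = 0.0988
  π_B·p_B = 0.25 × 0.26 = 0.065
  π_C·p_C = 0.24 × 0.33 = 0.0792
  π_D·p_D = 0.13 × 0.46 = 0.0598
Normaliser: 0.0988 + 0.065 + 0.0792 + 0.0598 = 0.3028
P(Component C | data) = 0.0792 / 0.3028 ≈ 0.262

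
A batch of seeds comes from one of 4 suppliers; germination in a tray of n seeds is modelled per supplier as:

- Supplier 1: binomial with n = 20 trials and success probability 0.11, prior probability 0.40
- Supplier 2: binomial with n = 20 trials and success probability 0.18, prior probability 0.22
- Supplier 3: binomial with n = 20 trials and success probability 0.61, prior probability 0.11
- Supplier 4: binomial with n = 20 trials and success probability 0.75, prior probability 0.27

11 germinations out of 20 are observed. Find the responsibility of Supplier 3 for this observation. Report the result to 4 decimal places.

0.6955

Posterior ∝ prior × likelihood, so P(k | x) ∝ π_k f_k(x); normalise over all components.
Binomial probabilities:
  p_1 = 1.67894e-06
  p_2 = 0.000180937
  p_3 = 0.152551
  p_4 = 0.0270608
Prior × likelihood for each component:
  π_1·p_1 = 0.40 × 1.67894e-06 = 6.71576e-07
  π_2·p_2 = 0.22 × 0.000180937 = 3.98062e-05
  π_3·p_3 = 0.11 × 0.152551 = 0.0167806
  π_4·p_4 = 0.27 × 0.0270608 = 0.0073064
Marginal: 6.71576e-07 + 3.98062e-05 + 0.0167806 + 0.0073064 = 0.0241275
Responsibility of Supplier 3: 0.0167806 / 0.0241275 ≈ 0.6955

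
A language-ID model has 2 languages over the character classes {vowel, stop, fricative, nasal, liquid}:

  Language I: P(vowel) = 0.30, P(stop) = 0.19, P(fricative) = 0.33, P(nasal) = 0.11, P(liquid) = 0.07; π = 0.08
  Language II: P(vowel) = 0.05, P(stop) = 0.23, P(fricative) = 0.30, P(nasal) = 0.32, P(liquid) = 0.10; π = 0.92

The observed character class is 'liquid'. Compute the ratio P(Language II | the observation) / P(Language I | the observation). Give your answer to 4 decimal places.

16.4286

Only the two components matter; the odds are (w_i f_i(x)) / (w_j f_j(x)).
Categorical probabilities:
  p_I = 0.07
  p_II = 0.1
Odds = (0.92/0.08) × (0.1/0.07) = 11.5 × 1.42857 ≈ 16.4286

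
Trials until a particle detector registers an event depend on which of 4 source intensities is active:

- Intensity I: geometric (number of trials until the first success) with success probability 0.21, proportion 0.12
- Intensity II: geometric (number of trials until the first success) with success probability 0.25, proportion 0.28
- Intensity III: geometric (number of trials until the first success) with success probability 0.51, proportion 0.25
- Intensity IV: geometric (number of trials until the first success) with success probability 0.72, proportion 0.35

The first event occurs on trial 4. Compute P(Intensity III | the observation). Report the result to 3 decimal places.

0.240

Apply Bayes' rule: the posterior for each component is proportional to its prior times its likelihood at x.
Geometric probabilities:
  f_I = 0.21·(1−0.21)^3 = 0.21·0.493039 = 0.103538
  f_II = 0.25·(1−0.25)^3 = 0.25·0.421875 = 0.105469
  f_III = 0.51·(1−0.51)^3 = 0.51·0.117649 = 0.060001
  f_IV = 0.72·(1−0.72)^3 = 0.72·0.021952 = 0.0158054
Weight by the priors:
  π_I·f_I = 0.12 × 0.103538 = 0.0124246
  π_II·f_II = 0.28 × 0.105469 = 0.0295313
  π_III·f_III = 0.25 × 0.060001 = 0.0150002
  π_IV·f_IV = 0.35 × 0.0158054 = 0.0055319
Sum: 0.0124246 + 0.0295313 + 0.0150002 + 0.0055319 = 0.062488
P(Intensity III | x) = 0.0150002 / 0.062488 ≈ 0.240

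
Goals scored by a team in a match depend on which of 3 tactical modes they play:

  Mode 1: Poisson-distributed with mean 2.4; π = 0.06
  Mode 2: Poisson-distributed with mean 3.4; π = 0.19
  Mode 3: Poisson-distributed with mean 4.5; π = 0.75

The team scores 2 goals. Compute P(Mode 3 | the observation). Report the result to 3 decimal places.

0.617

P(component k | x) = w_k·f_k(x) / marginal(x), where marginal(x) = Σ_j w_j·f_j(x).
Component likelihoods at x = 2 goals:
  f_1 = 0.261268
  f_2 = 0.192898
  f_3 = 0.112479
Unnormalised posteriors:
  w_1·f_1 = 0.06 × 0.261268 = 0.0156761
  w_2·f_2 = 0.19 × 0.192898 = 0.0366505
  w_3·f_3 = 0.75 × 0.112479 = 0.0843589
Marginal: 0.0156761 + 0.0366505 + 0.0843589 = 0.136686
P(Mode 3 | x) ≈ 0.617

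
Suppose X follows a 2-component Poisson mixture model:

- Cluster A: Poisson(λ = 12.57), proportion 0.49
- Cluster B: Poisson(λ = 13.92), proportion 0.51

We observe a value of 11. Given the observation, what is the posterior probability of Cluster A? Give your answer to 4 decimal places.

The responsibility of component k is π_k f_k(x) divided by Σ_j π_j f_j(x).
Component likelihoods at x = 11:
  f_A = e^(−12.57)·12.57^11/11! = 0.107758
  f_B = e^(−13.92)·13.92^11/11! = 0.0858019
Prior × likelihood for each component:
  π_A·f_A = 0.49 × 0.107758 = 0.0528016
  π_B·f_B = 0.51 × 0.0858019 = 0.0437589
Normaliser: 0.0528016 + 0.0437589 = 0.0965605
P(Cluster A | data) = 0.0528016 / 0.0965605 ≈ 0.5468

0.5468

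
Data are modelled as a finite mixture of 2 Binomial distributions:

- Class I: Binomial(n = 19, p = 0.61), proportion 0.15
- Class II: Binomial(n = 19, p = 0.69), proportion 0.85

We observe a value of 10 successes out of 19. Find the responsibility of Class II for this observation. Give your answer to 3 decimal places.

The responsibility of component k is P(Z=k) f_k(x) divided by Σ_j P(Z=j) f_j(x).
Component likelihoods at x = 10 successes out of 19:
  L_I = 0.137546
  L_II = 0.0597468
Prior × likelihood for each component:
  P(Z=I)·L_I = 0.15 × 0.137546 = 0.0206319
  P(Z=II)·L_II = 0.85 × 0.0597468 = 0.0507848
Sum: 0.0206319 + 0.0507848 = 0.0714167
P(Class II | 10 successes out of 19) = 0.0507848 / 0.0714167 ≈ 0.711

0.711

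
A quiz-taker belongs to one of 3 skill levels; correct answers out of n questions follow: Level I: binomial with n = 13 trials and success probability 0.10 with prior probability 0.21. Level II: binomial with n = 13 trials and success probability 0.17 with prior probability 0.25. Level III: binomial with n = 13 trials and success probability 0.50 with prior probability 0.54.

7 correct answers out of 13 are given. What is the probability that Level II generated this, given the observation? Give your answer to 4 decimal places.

Posterior ∝ prior × likelihood, so P(k | x) ∝ w_k f_k(x); normalise over all components.
Evaluate each component's likelihood at the observed value:
  p_I = C(13,7)·0.10^7·0.90^6 = 1716·1e-07·0.531441 = 9.11953e-05
  p_II = C(13,7)·0.17^7·0.83^6 = 1716·4.10339e-06·0.32694 = 0.00230212
  p_III = C(13,7)·0.50^7·0.50^6 = 1716·0.0078125·0.015625 = 0.209473
Weight by the priors:
  w_I·p_I = 0.21 × 9.11953e-05 = 1.9151e-05
  w_II·p_II = 0.25 × 0.00230212 = 0.00057553
  w_III·p_III = 0.54 × 0.209473 = 0.113115
Sum: 1.9151e-05 + 0.00057553 + 0.113115 = 0.11371
Responsibility of Level II: 0.00057553 / 0.11371 ≈ 0.0051

0.0051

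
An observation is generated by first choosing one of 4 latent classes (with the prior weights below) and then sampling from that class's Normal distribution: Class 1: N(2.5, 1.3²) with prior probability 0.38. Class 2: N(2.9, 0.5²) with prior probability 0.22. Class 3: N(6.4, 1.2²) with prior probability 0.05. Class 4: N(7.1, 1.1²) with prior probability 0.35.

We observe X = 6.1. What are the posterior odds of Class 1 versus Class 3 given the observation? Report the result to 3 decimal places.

0.156

Since P(k|x) ∝ π_k f_k(x), the posterior odds are π_i f_i(x) / (π_j f_j(x)).
Evaluate each component's likelihood at the observed value:
  L_1 = 0.0066335
  L_2 = 1.01763e-09
  L_3 = 0.322223
  L_4 = 0.239915
0.00252073 / 0.0161112 ≈ 0.156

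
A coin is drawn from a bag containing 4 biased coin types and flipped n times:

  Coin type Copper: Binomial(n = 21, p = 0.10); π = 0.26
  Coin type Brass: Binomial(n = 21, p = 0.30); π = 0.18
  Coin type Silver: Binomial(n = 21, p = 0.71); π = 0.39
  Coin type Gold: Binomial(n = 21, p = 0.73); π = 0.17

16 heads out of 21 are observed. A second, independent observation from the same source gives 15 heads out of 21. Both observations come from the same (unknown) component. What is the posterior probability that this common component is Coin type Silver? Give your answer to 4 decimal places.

0.6803

Posterior ∝ prior × likelihood, so P(k | x) ∝ π_k f_k(x); normalise over all components.
Since both observations come from the same component, the likelihood for component k is f_k(x₁)·f_k(x₂).
  L_Copper = [C(21,16)·0.10^16·0.90^5 = 20349·1e-16·0.59049 = 1.20159e-12] × [2.88381e-11] = 3.46515e-23
  L_Brass = [C(21,16)·0.30^16·0.70^5 = 20349·4.30467e-09·0.16807 = 1.47222e-05] × [9.16049e-05] = 1.34863e-09
  L_Silver = [C(21,16)·0.71^16·0.29^5 = 20349·0.00416998·0.00205111 = 0.174047] × [0.189572] = 0.0329945
  L_Gold = [C(21,16)·0.73^16·0.27^5 = 20349·0.00650378·0.00143489 = 0.189901] × [0.1873] = 0.0355685
Unnormalised posteriors:
  π_Copper·L_Copper = 0.26 × 3.46515e-23 = 9.0094e-24
  π_Brass·L_Brass = 0.18 × 1.34863e-09 = 2.42753e-10
  π_Silver·L_Silver = 0.39 × 0.0329945 = 0.0128679
  π_Gold·L_Gold = 0.17 × 0.0355685 = 0.00604664
Denominator: 9.0094e-24 + 2.42753e-10 + 0.0128679 + 0.00604664 = 0.0189145
P(Coin type Silver | data) ≈ 0.6803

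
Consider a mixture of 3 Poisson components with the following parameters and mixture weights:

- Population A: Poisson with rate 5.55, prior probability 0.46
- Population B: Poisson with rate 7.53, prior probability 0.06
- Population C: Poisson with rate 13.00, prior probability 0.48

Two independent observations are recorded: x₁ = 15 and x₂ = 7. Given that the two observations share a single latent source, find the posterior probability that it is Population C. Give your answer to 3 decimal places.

0.940

Apply Bayes' rule: the posterior for each component is proportional to its prior times its likelihood at x.
Since both observations come from the same component, the likelihood for component k is f_k(x₁)·f_k(x₂).
  p_A = [0.000434071] × [0.125108] = 5.43059e-05
  p_B = [0.00582355] × [0.146183] = 0.000851304
  p_C = [0.0884754] × [0.0281413] = 0.00248981
Unnormalised posteriors:
  P(Z=A)·p_A = 0.46 × 5.43059e-05 = 2.49807e-05
  P(Z=B)·p_B = 0.06 × 0.000851304 = 5.10782e-05
  P(Z=C)·p_C = 0.48 × 0.00248981 = 0.00119511
Evidence: 2.49807e-05 + 5.10782e-05 + 0.00119511 = 0.00127117
So the posterior for Population C is 0.00119511 / 0.00127117 ≈ 0.940.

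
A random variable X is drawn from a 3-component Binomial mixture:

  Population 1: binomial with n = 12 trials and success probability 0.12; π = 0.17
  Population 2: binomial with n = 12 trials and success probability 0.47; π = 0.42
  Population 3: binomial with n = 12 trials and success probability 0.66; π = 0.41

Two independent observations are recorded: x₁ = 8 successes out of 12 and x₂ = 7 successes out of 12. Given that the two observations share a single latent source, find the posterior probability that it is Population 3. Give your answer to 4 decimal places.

P(component k | x) = π_k·f_k(x) / marginal(x), where marginal(x) = Σ_j π_j·f_j(x).
Since both observations come from the same component, the likelihood for component k is f_k(x₁)·f_k(x₂).
  p_1 = [C(12,8)·0.12^8·0.88^4 = 495·4.29982e-08·0.599695 = 1.2764e-05] × [0.000149764] = 1.91158e-09
  p_2 = [C(12,8)·0.47^8·0.53^4 = 495·0.00238113·0.0789048 = 0.0930018] × [0.167799] = 0.0156056
  p_3 = [C(12,8)·0.66^8·0.34^4 = 495·0.0360041·0.0133634 = 0.238162] × [0.196303] = 0.0467519
Multiply by the mixture weights:
  π_1·p_1 = 0.17 × 1.91158e-09 = 3.24969e-10
  π_2·p_2 = 0.42 × 0.0156056 = 0.00655436
  π_3·p_3 = 0.41 × 0.0467519 = 0.0191683
Marginal: 3.24969e-10 + 0.00655436 + 0.0191683 = 0.0257227
Responsibility of Population 3: 0.0191683 / 0.0257227 ≈ 0.7452

0.7452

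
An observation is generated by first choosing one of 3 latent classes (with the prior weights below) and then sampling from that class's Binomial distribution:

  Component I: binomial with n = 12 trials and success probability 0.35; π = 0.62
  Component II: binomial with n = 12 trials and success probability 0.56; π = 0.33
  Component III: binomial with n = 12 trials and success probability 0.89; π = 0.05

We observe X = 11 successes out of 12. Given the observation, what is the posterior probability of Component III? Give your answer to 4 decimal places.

Apply Bayes' rule: the posterior for each component is proportional to its prior times its likelihood at x.
Evaluate each component's likelihood at the observed value:
  p_I = 7.53083e-05
  p_II = 0.00896814
  p_III = 0.366323
Unnormalised posteriors:
  P(Z=I)·p_I = 0.62 × 7.53083e-05 = 4.66912e-05
  P(Z=II)·p_II = 0.33 × 0.00896814 = 0.00295949
  P(Z=III)·p_III = 0.05 × 0.366323 = 0.0183161
Marginal: 4.66912e-05 + 0.00295949 + 0.0183161 = 0.0213223
P(Component III | data) = 0.0183161 / 0.0213223 ≈ 0.8590

0.8590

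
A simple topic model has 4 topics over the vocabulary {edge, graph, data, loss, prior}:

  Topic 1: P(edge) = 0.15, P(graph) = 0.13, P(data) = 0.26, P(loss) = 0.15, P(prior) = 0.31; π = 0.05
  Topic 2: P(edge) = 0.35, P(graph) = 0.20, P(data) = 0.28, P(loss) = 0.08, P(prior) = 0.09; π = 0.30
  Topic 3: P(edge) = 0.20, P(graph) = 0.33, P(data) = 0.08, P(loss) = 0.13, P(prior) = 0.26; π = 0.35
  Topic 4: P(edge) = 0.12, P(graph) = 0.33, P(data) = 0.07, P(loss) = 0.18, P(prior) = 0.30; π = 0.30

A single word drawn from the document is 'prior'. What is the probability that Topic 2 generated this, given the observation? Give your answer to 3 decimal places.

0.121

Apply Bayes' rule: the posterior for each component is proportional to its prior times its likelihood at x.
Component likelihoods at x = 'prior':
  f_1 = P(prior | comp) = 0.31
  f_2 = P(prior | comp) = 0.09
  f_3 = P(prior | comp) = 0.26
  f_4 = P(prior | comp) = 0.30
Prior × likelihood for each component:
  P(Z=1)·f_1 = 0.05 × 0.31 = 0.0155
  P(Z=2)·f_2 = 0.30 × 0.09 = 0.027
  P(Z=3)·f_3 = 0.35 × 0.26 = 0.091
  P(Z=4)·f_4 = 0.30 × 0.3 = 0.09
Marginal: 0.0155 + 0.027 + 0.091 + 0.09 = 0.2235
P(Topic 2 | data) ≈ 0.121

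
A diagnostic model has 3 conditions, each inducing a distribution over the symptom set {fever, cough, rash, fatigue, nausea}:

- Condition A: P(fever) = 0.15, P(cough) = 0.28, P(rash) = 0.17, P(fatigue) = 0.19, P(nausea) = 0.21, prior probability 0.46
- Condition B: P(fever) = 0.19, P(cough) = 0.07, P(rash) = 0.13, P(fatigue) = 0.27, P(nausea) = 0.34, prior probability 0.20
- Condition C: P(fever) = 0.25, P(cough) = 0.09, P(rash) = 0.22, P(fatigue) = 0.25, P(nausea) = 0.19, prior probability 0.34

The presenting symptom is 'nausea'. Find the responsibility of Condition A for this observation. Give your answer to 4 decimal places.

0.4215

Apply Bayes' rule: the posterior for each component is proportional to its prior times its likelihood at x.
Component likelihoods at x = 'nausea':
  L_A = P(nausea | comp) = 0.21
  L_B = P(nausea | comp) = 0.34
  L_C = P(nausea | comp) = 0.19
Unnormalised posteriors:
  π_A·L_A = 0.46 × 0.21 = 0.0966
  π_B·L_B = 0.20 × 0.34 = 0.068
  π_C·L_C = 0.34 × 0.19 = 0.0646
Normaliser: 0.0966 + 0.068 + 0.0646 = 0.2292
So the posterior for Condition A is 0.0966 / 0.2292 ≈ 0.4215.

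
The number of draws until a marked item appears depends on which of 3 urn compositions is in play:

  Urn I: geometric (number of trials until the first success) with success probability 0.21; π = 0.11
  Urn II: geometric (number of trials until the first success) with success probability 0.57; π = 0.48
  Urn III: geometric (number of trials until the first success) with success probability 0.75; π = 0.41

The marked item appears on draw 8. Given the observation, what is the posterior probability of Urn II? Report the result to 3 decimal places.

0.143

Posterior ∝ prior × likelihood, so P(k | x) ∝ w_k f_k(x); normalise over all components.
Component likelihoods at x = 8:
  f_I = 0.0403282
  f_II = 0.00154937
  f_III = 4.57764e-05
Unnormalised posteriors:
  w_I·f_I = 0.11 × 0.0403282 = 0.0044361
  w_II·f_II = 0.48 × 0.00154937 = 0.000743696
  w_III·f_III = 0.41 × 4.57764e-05 = 1.87683e-05
Denominator: 0.0044361 + 0.000743696 + 1.87683e-05 = 0.00519857
So the posterior for Urn II is 0.000743696 / 0.00519857 ≈ 0.143.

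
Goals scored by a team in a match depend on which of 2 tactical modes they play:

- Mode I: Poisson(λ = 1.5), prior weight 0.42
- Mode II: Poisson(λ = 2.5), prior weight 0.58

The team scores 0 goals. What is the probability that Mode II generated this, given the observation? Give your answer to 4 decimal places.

0.3369

P(component k | x) = w_k·f_k(x) / marginal(x), where marginal(x) = Σ_j w_j·f_j(x).
Component likelihoods at x = 0 goals:
  f_I = e^(−1.5)·1.5^0/0! = 0.22313
  f_II = e^(−2.5)·2.5^0/0! = 0.082085
Prior × likelihood for each component:
  w_I·f_I = 0.42 × 0.22313 = 0.0937147
  w_II·f_II = 0.58 × 0.082085 = 0.0476093
Denominator: 0.0937147 + 0.0476093 = 0.141324
P(Mode II | the observation) ≈ 0.3369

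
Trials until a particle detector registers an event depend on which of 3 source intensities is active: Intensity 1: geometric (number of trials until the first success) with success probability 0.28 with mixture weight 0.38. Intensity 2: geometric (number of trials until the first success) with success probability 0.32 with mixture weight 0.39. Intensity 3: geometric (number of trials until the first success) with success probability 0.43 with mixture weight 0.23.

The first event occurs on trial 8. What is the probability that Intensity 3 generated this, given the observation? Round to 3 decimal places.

0.092

P(component k | x) = P(Z=k)·f_k(x) / marginal(x), where marginal(x) = Σ_j P(Z=j)·f_j(x).
Component likelihoods at x = 8:
  L_1 = 0.28·(1−0.28)^7 = 0.28·0.100306 = 0.0280857
  L_2 = 0.32·(1−0.32)^7 = 0.32·0.0672299 = 0.0215136
  L_3 = 0.43·(1−0.43)^7 = 0.43·0.019549 = 0.00840606
Unnormalised posteriors:
  P(Z=1)·L_1 = 0.38 × 0.0280857 = 0.0106726
  P(Z=2)·L_2 = 0.39 × 0.0215136 = 0.00839029
  P(Z=3)·L_3 = 0.23 × 0.00840606 = 0.00193339
Evidence: 0.0106726 + 0.00839029 + 0.00193339 = 0.0209963
Responsibility of Intensity 3: 0.00193339 / 0.0209963 ≈ 0.092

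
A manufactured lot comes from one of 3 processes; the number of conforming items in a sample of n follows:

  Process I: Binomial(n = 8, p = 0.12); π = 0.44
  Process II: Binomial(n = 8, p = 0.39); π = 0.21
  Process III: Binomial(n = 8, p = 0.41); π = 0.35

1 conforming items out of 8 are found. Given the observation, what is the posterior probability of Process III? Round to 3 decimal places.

0.129

The responsibility of component k is P(Z=k) f_k(x) divided by Σ_j P(Z=j) f_j(x).
Evaluate each component's likelihood at the observed value:
  f_I = 0.392329
  f_II = 0.0980536
  f_III = 0.0816278
Weight by the priors:
  P(Z=I)·f_I = 0.44 × 0.392329 = 0.172625
  P(Z=II)·f_II = 0.21 × 0.0980536 = 0.0205913
  P(Z=III)·f_III = 0.35 × 0.0816278 = 0.0285697
Normaliser: 0.172625 + 0.0205913 + 0.0285697 = 0.221786
P(Process III | x) = 0.0285697 / 0.221786 ≈ 0.129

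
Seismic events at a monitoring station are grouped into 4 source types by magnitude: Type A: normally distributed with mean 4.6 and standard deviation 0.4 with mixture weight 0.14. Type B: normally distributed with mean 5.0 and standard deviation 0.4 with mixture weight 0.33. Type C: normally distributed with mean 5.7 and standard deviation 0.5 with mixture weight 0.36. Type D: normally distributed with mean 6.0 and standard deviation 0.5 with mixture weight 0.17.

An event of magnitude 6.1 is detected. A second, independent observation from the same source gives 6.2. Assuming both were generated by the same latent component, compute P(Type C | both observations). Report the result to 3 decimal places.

Posterior ∝ prior × likelihood, so P(k | x) ∝ P(Z=k) f_k(x); normalise over all components.
Since both observations come from the same component, the likelihood for component k is f_k(x₁)·f_k(x₂).
  p_A = [(1/(0.4·√(2π)))·exp(−(6.1−4.6)²/(2·0.4²)) = 0.997356·exp(-7.03125) = 0.000881489] × [0.000334576] = 2.94925e-07
  p_B = [(1/(0.4·√(2π)))·exp(−(6.1−5.0)²/(2·0.4²)) = 0.997356·exp(-3.78125) = 0.0227339] × [0.0110796] = 0.000251883
  p_C = [(1/(0.5·√(2π)))·exp(−(6.1−5.7)²/(2·0.5²)) = 0.797885·exp(-0.32000) = 0.579383] × [0.483941] = 0.280387
  p_D = [(1/(0.5·√(2π)))·exp(−(6.1−6.0)²/(2·0.5²)) = 0.797885·exp(-0.02000) = 0.782085] × [0.73654] = 0.576037
Multiply by the mixture weights:
  P(Z=A)·p_A = 0.14 × 2.94925e-07 = 4.12895e-08
  P(Z=B)·p_B = 0.33 × 0.000251883 = 8.31214e-05
  P(Z=C)·p_C = 0.36 × 0.280387 = 0.100939
  P(Z=D)·p_D = 0.17 × 0.576037 = 0.0979264
Denominator: 4.12895e-08 + 8.31214e-05 + 0.100939 + 0.0979264 = 0.198949
P(Type C | x₁, x₂) = 0.100939 / 0.198949 ≈ 0.507

0.507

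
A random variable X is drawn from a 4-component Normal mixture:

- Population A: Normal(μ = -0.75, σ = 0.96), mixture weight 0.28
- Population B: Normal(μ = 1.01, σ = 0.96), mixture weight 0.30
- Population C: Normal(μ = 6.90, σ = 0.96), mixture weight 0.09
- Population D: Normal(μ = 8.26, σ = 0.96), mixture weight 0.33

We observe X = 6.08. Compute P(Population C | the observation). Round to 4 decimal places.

By Bayes' theorem, P(k | x) = π_k f_k(x) / Σ_j π_j f_j(x).
Component likelihoods at x = 6.08:
  L_A = 4.2387e-12
  L_B = 3.648e-07
  L_C = 0.288541
  L_D = 0.0315413
Multiply by the mixture weights:
  π_A·L_A = 0.28 × 4.2387e-12 = 1.18684e-12
  π_B·L_B = 0.30 × 3.648e-07 = 1.0944e-07
  π_C·L_C = 0.09 × 0.288541 = 0.0259687
  π_D·L_D = 0.33 × 0.0315413 = 0.0104086
Evidence: 1.18684e-12 + 1.0944e-07 + 0.0259687 + 0.0104086 = 0.0363774
P(Population C | data) = 0.0259687 / 0.0363774 ≈ 0.7139

0.7139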